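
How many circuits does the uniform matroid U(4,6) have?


In U(4,6), circuits are the (5)-element subsets.
Any set of 5 elements is dependent, and removing any one element gives
an independent set of size 4, so it is a minimal dependent set.
Number of circuits = (6 choose 5) = 6.

6


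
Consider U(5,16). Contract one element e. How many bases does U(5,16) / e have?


Contracting e from U(5,16) gives U(4,15).
Bases of U(4,15) = C(15,4) = 15! / (4! * 11!) = 1365.

1365


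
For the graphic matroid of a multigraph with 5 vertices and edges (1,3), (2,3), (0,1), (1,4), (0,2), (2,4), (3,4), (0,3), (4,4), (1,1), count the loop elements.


In a graphic matroid, a loop is a self-loop edge (u,u) with rank 0.
Examining all 10 edges for self-loops...
Self-loops found: (4,4), (1,1)
Number of loops = 2.

2


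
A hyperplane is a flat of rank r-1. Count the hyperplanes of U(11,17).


Hyperplanes of U(11,17) are flats of rank 10.
In a uniform matroid, these are exactly the (10)-element subsets.
Count = C(17,10) = 19448.

19448


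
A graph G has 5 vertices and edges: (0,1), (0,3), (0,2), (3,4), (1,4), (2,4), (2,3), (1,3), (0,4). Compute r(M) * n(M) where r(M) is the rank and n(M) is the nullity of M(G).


r(M) = |V| - c = 5 - 1 = 4.
nullity = |E| - r(M) = 9 - 4 = 5.
Product = 4 * 5 = 20.

20


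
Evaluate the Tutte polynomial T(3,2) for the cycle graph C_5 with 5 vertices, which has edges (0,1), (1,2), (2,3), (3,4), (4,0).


T(C_5; x,y) = x + x^2 + ... + x^(4) + y.
T(3,2) = 3^1 + 3^2 + 3^3 + 3^4 + 2
= 3 + 9 + 27 + 81 + 2
= 122.

122


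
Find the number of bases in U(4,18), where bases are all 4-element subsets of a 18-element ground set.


Bases of U(4,18) are all 4-element subsets of the 18-element ground set.
Number of bases = C(18,4).
C(18,4) = (18 * 17 * 16 * 15) / (1 * 2 * 3 * 4) = 3060.

3060


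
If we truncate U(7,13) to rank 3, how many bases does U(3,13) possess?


Truncating U(7,13) to rank 3 gives U(3,13).
Bases of U(3,13) are all 3-element subsets of 13 elements.
Number of bases = C(13,3) = 13! / (3! * 10!) = 286.

286


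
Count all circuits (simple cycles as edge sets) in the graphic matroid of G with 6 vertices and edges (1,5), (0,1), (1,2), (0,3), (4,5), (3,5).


A circuit in a graphic matroid = edge set of a simple cycle.
G has 6 vertices and 6 edges.
Enumerating all minimal edge subsets forming cycles...
Total circuits found: 1.

1


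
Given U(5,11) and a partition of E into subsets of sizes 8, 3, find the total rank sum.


r(Ai) = min(|Ai|, 5) for each part.
Sum = min(8,5) + min(3,5)
    = 5 + 3
    = 8.

8


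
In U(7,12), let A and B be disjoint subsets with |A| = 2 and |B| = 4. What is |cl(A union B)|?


|A union B| = 2 + 4 = 6 (disjoint).
In U(7,12), cl(S) = S if |S| < 7, else cl(S) = E.
Since 6 < 7, cl(A union B) = A union B.
|cl(A union B)| = 6.

6


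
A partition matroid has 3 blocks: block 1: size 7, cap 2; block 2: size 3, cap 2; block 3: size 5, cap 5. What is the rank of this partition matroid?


Rank of a partition matroid = sum of min(|Si|, ci) for each block.
= min(7,2) + min(3,2) + min(5,5)
= 2 + 2 + 5
= 9.

9


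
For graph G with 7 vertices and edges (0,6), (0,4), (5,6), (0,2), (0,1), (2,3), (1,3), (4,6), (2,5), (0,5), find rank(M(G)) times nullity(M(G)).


r(M) = |V| - c = 7 - 1 = 6.
nullity = |E| - r(M) = 10 - 6 = 4.
Product = 6 * 4 = 24.

24


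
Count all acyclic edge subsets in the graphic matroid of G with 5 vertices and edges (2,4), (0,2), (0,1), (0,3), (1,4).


An independent set in a graphic matroid is an acyclic edge subset.
G has 5 vertices and 5 edges.
Enumerate all 2^5 = 32 subsets, checking for acyclicity.
Total independent sets = 30.

30


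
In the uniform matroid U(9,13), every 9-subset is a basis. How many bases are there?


Bases of U(9,13) are all 9-element subsets of the 13-element ground set.
Number of bases = C(13,9).
C(13,9) = 715.

715


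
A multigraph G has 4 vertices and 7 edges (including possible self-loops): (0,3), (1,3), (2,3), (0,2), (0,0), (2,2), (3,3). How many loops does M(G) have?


In a graphic matroid, a loop is a self-loop edge (u,u) with rank 0.
Examining all 7 edges for self-loops...
Self-loops found: (0,0), (2,2), (3,3)
Number of loops = 3.

3


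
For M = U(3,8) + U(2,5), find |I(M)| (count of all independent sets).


For a direct sum, |I(M1+M2)| = |I(M1)| * |I(M2)|.
|I(U(3,8))| = sum C(8,k) for k=0..3 = 93.
|I(U(2,5))| = sum C(5,k) for k=0..2 = 16.
Total = 93 * 16 = 1488.

1488


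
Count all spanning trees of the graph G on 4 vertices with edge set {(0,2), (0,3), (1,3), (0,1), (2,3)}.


By Kirchhoff's matrix tree theorem, the number of spanning trees equals
the determinant of any cofactor of the Laplacian matrix L.
G has 4 vertices and 5 edges.
Computing the (3 x 3) cofactor determinant gives 8.

8


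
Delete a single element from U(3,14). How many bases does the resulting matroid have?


Deleting e from U(3,14) gives U(3,13) since n > r.
Bases of U(3,13) = C(13,3) = 13! / (3! * 10!) = 286.

286


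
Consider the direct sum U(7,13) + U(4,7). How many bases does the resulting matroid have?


Bases of a direct sum M1 + M2: |B| = |B(M1)| * |B(M2)|.
|B(U(7,13))| = C(13,7) = 1716.
|B(U(4,7))| = C(7,4) = 35.
Total bases = 1716 * 35 = 60060.

60060


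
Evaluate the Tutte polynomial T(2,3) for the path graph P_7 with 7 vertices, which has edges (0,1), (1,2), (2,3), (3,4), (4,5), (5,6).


A path on 7 vertices is a tree with 6 edges.
T(x,y) = x^(6) for any tree.
T(2,3) = 2^6 = 64.

64


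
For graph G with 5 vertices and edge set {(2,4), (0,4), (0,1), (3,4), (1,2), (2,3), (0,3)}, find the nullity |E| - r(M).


Cycle rank (nullity) = |E| - r(M) = |E| - (|V| - c).
|E| = 7, |V| = 5, c = 1.
Nullity = 7 - (5 - 1) = 7 - 4 = 3.

3


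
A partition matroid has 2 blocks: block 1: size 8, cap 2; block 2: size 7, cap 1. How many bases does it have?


A basis picks exactly ci elements from block i.
Number of bases = product of C(|Si|, ci).
= C(8,2) * C(7,1)
= 28 * 7
= 196.

196


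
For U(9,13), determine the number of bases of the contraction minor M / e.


Contracting e from U(9,13) gives U(8,12).
Bases of U(8,12) = (12 choose 8) = 495.

495


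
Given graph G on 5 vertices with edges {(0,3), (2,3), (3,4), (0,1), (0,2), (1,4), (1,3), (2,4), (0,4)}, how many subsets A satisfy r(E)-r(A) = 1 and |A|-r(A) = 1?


R(x,y) = sum over A in 2^E of x^(r(E)-r(A)) * y^(|A|-r(A)).
G has 5 vertices, 9 edges. r(E) = 4.
Enumerate all 2^9 = 512 subsets.
Count subsets with r(E)-r(A)=1 and |A|-r(A)=1: 51.

51


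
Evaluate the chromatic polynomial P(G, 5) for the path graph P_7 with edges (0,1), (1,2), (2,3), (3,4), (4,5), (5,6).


P(P_7, k) = k * (k-1)^(6).
P(5) = 5 * 4^6 = 5 * 4096 = 20480.

20480


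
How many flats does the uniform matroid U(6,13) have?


Flats of U(6,13): every subset of size < 6 is a flat, plus E itself.
Count = C(13,0) + C(13,1) + C(13,2) + C(13,3) + C(13,4) + C(13,5) + 1
     = 1 + 13 + 78 + 286 + 715 + 1287 + 1
     = 2381.

2381


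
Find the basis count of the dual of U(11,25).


The dual of U(r,n) is U(n-r, n) = U(14,25).
Bases of U(14,25) are all (14)-element subsets.
|B(M*)| = C(25,14) = 4457400.

4457400


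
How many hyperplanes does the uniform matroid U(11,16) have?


Hyperplanes of U(11,16) are flats of rank 10.
In a uniform matroid, these are exactly the (10)-element subsets.
Count = C(16,10) = 8008.

8008


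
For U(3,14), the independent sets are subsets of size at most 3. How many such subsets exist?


Independent sets of U(3,14) are all subsets of size <= 3.
Count = (14 choose 0) + (14 choose 1) + (14 choose 2) + (14 choose 3)
     = 1 + 14 + 91 + 364
     = 470.

470


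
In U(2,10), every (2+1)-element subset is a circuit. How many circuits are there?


In U(2,10), circuits are the (3)-element subsets.
Any set of 3 elements is dependent, and removing any one element gives
an independent set of size 2, so it is a minimal dependent set.
Number of circuits = C(10,3) = (10 * 9 * 8) / (1 * 2 * 3) = 120.

120


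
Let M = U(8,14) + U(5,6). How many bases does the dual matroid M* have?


(M1+M2)* = M1* + M2*.
M1* = U(6,14), bases: C(14,6) = 3003.
M2* = U(1,6), bases: C(6,1) = 6.
|B(M*)| = 3003 * 6 = 18018.

18018


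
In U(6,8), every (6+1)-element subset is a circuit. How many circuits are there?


In U(6,8), circuits are the (7)-element subsets.
Any set of 7 elements is dependent, and removing any one element gives
an independent set of size 6, so it is a minimal dependent set.
Number of circuits = C(8,7) = 8.

8


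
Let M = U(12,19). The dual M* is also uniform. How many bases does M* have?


The dual of U(r,n) is U(n-r, n) = U(7,19).
Bases of U(7,19) are all (7)-element subsets.
|B(M*)| = (19 choose 7) = 50388.

50388


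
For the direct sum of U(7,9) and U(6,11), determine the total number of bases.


Bases of a direct sum M1 + M2: |B| = |B(M1)| * |B(M2)|.
|B(U(7,9))| = C(9,7) = 36.
|B(U(6,11))| = C(11,6) = 462.
Total bases = 36 * 462 = 16632.

16632


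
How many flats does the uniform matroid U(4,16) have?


Flats of U(4,16): every subset of size < 4 is a flat, plus E itself.
Count = C(16,0) + C(16,1) + C(16,2) + C(16,3) + 1
     = 1 + 16 + 120 + 560 + 1
     = 698.

698


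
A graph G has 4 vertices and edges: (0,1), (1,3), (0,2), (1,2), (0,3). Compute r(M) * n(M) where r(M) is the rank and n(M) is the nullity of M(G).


r(M) = |V| - c = 4 - 1 = 3.
nullity = |E| - r(M) = 5 - 3 = 2.
Product = 3 * 2 = 6.

6


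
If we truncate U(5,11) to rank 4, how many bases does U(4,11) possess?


Truncating U(5,11) to rank 4 gives U(4,11).
Bases of U(4,11) are all 4-element subsets of 11 elements.
Number of bases = C(11,4) = 11! / (4! * 7!) = 330.

330


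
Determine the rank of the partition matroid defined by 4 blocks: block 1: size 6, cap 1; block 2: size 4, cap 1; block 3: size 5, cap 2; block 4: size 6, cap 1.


Rank of a partition matroid = sum of min(|Si|, ci) for each block.
= min(6,1) + min(4,1) + min(5,2) + min(6,1)
= 1 + 1 + 2 + 1
= 5.

5


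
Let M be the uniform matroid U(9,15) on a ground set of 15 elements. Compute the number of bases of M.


Bases of U(9,15) are all 9-element subsets of the 15-element ground set.
Number of bases = C(15,9).
(15 choose 9) = 5005.

5005


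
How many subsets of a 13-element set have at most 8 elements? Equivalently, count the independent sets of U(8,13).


Independent sets of U(8,13) are all subsets of size <= 8.
Count = (13 choose 0) + (13 choose 1) + (13 choose 2) + (13 choose 3) + (13 choose 4) + (13 choose 5) + (13 choose 6) + (13 choose 7) + (13 choose 8)
     = 1 + 13 + 78 + 286 + 715 + 1287 + 1716 + 1716 + 1287
     = 7099.

7099


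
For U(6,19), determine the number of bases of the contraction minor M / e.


Contracting e from U(6,19) gives U(5,18).
Bases of U(5,18) = C(18,5) = 18! / (5! * 13!) = 8568.

8568


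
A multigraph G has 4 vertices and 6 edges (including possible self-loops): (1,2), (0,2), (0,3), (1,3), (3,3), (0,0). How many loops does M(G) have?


In a graphic matroid, a loop is a self-loop edge (u,u) with rank 0.
Examining all 6 edges for self-loops...
Self-loops found: (3,3), (0,0)
Number of loops = 2.

2


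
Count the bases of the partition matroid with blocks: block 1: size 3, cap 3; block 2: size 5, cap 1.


A basis picks exactly ci elements from block i.
Number of bases = product of C(|Si|, ci).
= C(3,3) * C(5,1)
= 1 * 5
= 5.

5


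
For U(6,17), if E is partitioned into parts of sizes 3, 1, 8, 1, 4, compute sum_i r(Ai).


r(Ai) = min(|Ai|, 6) for each part.
Sum = min(3,6) + min(1,6) + min(8,6) + min(1,6) + min(4,6)
    = 3 + 1 + 6 + 1 + 4
    = 15.

15


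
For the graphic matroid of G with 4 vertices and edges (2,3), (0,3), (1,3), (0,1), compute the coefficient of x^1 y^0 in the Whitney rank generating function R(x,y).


R(x,y) = sum over A in 2^E of x^(r(E)-r(A)) * y^(|A|-r(A)).
G has 4 vertices, 4 edges. r(E) = 3.
Enumerate all 2^4 = 16 subsets.
Count subsets with r(E)-r(A)=1 and |A|-r(A)=0: 6.

6


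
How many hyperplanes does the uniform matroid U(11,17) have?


Hyperplanes of U(11,17) are flats of rank 10.
In a uniform matroid, these are exactly the (10)-element subsets.
Count = C(17,10) = 17! / (10! * 7!) = 19448.

19448


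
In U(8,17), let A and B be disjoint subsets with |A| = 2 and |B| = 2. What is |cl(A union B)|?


|A union B| = 2 + 2 = 4 (disjoint).
In U(8,17), cl(S) = S if |S| < 8, else cl(S) = E.
Since 4 < 8, cl(A union B) = A union B.
|cl(A union B)| = 4.

4


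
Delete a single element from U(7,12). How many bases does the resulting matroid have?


Deleting e from U(7,12) gives U(7,11) since n > r.
Bases of U(7,11) = (11 choose 7) = 330.

330


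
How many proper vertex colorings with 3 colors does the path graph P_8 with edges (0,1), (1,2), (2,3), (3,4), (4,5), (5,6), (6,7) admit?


P(P_8, k) = k * (k-1)^(7).
P(3) = 3 * 2^7 = 3 * 128 = 384.

384


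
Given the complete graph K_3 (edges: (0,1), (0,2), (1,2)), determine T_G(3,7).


T(K_3; x,y) = x^2 + x + y.
T(3,7) = 9 + 3 + 7 = 19.

19


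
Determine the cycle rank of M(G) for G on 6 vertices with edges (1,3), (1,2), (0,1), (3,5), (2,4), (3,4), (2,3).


Cycle rank (nullity) = |E| - r(M) = |E| - (|V| - c).
|E| = 7, |V| = 6, c = 1.
Nullity = 7 - (6 - 1) = 7 - 5 = 2.

2


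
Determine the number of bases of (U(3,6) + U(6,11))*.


(M1+M2)* = M1* + M2*.
M1* = U(3,6), bases: C(6,3) = 20.
M2* = U(5,11), bases: C(11,5) = 462.
|B(M*)| = 20 * 462 = 9240.

9240


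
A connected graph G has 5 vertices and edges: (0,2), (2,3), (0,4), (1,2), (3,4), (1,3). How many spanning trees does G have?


By Kirchhoff's matrix tree theorem, the number of spanning trees equals
the determinant of any cofactor of the Laplacian matrix L.
G has 5 vertices and 6 edges.
Computing the (4 x 4) cofactor determinant gives 11.

11


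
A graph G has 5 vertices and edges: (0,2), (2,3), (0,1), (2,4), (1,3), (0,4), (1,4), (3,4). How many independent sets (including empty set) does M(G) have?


An independent set in a graphic matroid is an acyclic edge subset.
G has 5 vertices and 8 edges.
Enumerate all 2^8 = 256 subsets, checking for acyclicity.
Total independent sets = 134.

134


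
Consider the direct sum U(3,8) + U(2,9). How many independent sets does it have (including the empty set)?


For a direct sum, |I(M1+M2)| = |I(M1)| * |I(M2)|.
|I(U(3,8))| = sum C(8,k) for k=0..3 = 93.
|I(U(2,9))| = sum C(9,k) for k=0..2 = 46.
Total = 93 * 46 = 4278.

4278


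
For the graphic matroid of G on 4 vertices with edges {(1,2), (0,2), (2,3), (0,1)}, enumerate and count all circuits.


A circuit in a graphic matroid = edge set of a simple cycle.
G has 4 vertices and 4 edges.
Enumerating all minimal edge subsets forming cycles...
Total circuits found: 1.

1


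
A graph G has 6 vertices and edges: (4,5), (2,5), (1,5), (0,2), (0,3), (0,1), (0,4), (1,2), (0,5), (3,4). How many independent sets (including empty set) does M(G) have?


An independent set in a graphic matroid is an acyclic edge subset.
G has 6 vertices and 10 edges.
Enumerate all 2^10 = 1024 subsets, checking for acyclicity.
Total independent sets = 436.

436


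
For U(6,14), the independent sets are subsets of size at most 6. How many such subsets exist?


Independent sets of U(6,14) are all subsets of size <= 6.
Count = (14 choose 0) + (14 choose 1) + (14 choose 2) + (14 choose 3) + (14 choose 4) + (14 choose 5) + (14 choose 6)
     = 1 + 14 + 91 + 364 + 1001 + 2002 + 3003
     = 6476.

6476


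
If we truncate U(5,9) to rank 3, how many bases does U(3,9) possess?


Truncating U(5,9) to rank 3 gives U(3,9).
Bases of U(3,9) are all 3-element subsets of 9 elements.
Number of bases = C(9,3) = 9! / (3! * 6!) = 84.

84


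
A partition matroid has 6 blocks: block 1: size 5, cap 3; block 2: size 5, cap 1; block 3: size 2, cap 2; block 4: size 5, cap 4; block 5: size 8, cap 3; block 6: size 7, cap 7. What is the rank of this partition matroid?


Rank of a partition matroid = sum of min(|Si|, ci) for each block.
= min(5,3) + min(5,1) + min(2,2) + min(5,4) + min(8,3) + min(7,7)
= 3 + 1 + 2 + 4 + 3 + 7
= 20.

20


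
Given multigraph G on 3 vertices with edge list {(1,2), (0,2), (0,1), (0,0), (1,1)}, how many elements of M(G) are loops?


In a graphic matroid, a loop is a self-loop edge (u,u) with rank 0.
Examining all 5 edges for self-loops...
Self-loops found: (0,0), (1,1)
Number of loops = 2.

2


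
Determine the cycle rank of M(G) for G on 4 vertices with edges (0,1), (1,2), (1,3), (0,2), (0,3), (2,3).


Cycle rank (nullity) = |E| - r(M) = |E| - (|V| - c).
|E| = 6, |V| = 4, c = 1.
Nullity = 6 - (4 - 1) = 6 - 3 = 3.

3


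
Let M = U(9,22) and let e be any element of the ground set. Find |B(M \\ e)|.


Deleting e from U(9,22) gives U(9,21) since n > r.
Bases of U(9,21) = C(21,9) = 293930.

293930


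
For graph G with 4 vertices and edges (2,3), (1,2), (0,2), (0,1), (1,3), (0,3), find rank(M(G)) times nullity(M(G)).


r(M) = |V| - c = 4 - 1 = 3.
nullity = |E| - r(M) = 6 - 3 = 3.
Product = 3 * 3 = 9.

9


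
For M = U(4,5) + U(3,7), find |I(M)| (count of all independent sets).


For a direct sum, |I(M1+M2)| = |I(M1)| * |I(M2)|.
|I(U(4,5))| = sum C(5,k) for k=0..4 = 31.
|I(U(3,7))| = sum C(7,k) for k=0..3 = 64.
Total = 31 * 64 = 1984.

1984


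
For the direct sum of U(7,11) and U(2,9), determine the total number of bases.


Bases of a direct sum M1 + M2: |B| = |B(M1)| * |B(M2)|.
|B(U(7,11))| = C(11,7) = 330.
|B(U(2,9))| = C(9,2) = 36.
Total bases = 330 * 36 = 11880.

11880


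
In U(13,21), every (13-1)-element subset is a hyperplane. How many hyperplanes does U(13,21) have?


Hyperplanes of U(13,21) are flats of rank 12.
In a uniform matroid, these are exactly the (12)-element subsets.
Count = (21 choose 12) = 293930.

293930


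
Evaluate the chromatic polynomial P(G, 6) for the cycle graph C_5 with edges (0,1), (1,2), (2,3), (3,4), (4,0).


P(C_5, k) = (k-1)^5 + (-1)^5*(k-1).
P(6) = (5)^5 - 5
= 3125 - 5 = 3120.

3120


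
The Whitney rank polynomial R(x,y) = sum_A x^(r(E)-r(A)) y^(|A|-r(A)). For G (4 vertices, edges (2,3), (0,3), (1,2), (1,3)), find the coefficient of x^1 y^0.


R(x,y) = sum over A in 2^E of x^(r(E)-r(A)) * y^(|A|-r(A)).
G has 4 vertices, 4 edges. r(E) = 3.
Enumerate all 2^4 = 16 subsets.
Count subsets with r(E)-r(A)=1 and |A|-r(A)=0: 6.

6


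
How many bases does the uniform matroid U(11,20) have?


Bases of U(11,20) are all 11-element subsets of the 20-element ground set.
Number of bases = C(20,11).
(20 choose 11) = 167960.

167960


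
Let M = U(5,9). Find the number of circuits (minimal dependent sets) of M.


In U(5,9), circuits are the (6)-element subsets.
Any set of 6 elements is dependent, and removing any one element gives
an independent set of size 5, so it is a minimal dependent set.
Number of circuits = (9 choose 6) = 84.

84


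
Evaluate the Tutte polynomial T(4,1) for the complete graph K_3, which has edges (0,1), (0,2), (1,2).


T(K_3; x,y) = x^2 + x + y.
T(4,1) = 16 + 4 + 1 = 21.

21


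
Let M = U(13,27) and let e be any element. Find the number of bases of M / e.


Contracting e from U(13,27) gives U(12,26).
Bases of U(12,26) = C(26,12) = 9657700.

9657700


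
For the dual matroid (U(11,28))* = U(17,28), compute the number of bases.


The dual of U(r,n) is U(n-r, n) = U(17,28).
Bases of U(17,28) are all (17)-element subsets.
|B(M*)| = C(28,17) = 21474180.

21474180


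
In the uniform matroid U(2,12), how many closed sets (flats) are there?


Flats of U(2,12): every subset of size < 2 is a flat, plus E itself.
Count = (12 choose 0) + (12 choose 1) + 1
     = 1 + 12 + 1
     = 14.

14


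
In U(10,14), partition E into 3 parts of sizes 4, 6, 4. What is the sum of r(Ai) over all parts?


r(Ai) = min(|Ai|, 10) for each part.
Sum = min(4,10) + min(6,10) + min(4,10)
    = 4 + 6 + 4
    = 14.

14


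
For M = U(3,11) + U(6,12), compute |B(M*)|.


(M1+M2)* = M1* + M2*.
M1* = U(8,11), bases: C(11,8) = 165.
M2* = U(6,12), bases: C(12,6) = 924.
|B(M*)| = 165 * 924 = 152460.

152460


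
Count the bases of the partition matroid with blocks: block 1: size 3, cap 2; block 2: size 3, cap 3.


A basis picks exactly ci elements from block i.
Number of bases = product of C(|Si|, ci).
= C(3,2) * C(3,3)
= 3 * 1
= 3.

3


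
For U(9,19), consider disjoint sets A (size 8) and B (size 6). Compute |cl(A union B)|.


|A union B| = 8 + 6 = 14 (disjoint).
In U(9,19), cl(S) = S if |S| < 9, else cl(S) = E.
Since 14 >= 9, cl(A union B) = E.
|cl(A union B)| = 19.

19


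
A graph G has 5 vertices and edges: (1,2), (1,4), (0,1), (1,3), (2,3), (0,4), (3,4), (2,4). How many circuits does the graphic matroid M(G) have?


A circuit in a graphic matroid = edge set of a simple cycle.
G has 5 vertices and 8 edges.
Enumerating all minimal edge subsets forming cycles...
Total circuits found: 12.

12


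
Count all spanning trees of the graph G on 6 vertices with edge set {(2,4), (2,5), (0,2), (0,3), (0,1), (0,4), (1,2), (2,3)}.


By Kirchhoff's matrix tree theorem, the number of spanning trees equals
the determinant of any cofactor of the Laplacian matrix L.
G has 6 vertices and 8 edges.
Computing the (5 x 5) cofactor determinant gives 20.

20


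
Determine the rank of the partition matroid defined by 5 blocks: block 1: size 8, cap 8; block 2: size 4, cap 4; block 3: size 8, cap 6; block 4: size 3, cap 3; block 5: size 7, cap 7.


Rank of a partition matroid = sum of min(|Si|, ci) for each block.
= min(8,8) + min(4,4) + min(8,6) + min(3,3) + min(7,7)
= 8 + 4 + 6 + 3 + 7
= 28.

28


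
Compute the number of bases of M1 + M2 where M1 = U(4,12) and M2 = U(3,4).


Bases of a direct sum M1 + M2: |B| = |B(M1)| * |B(M2)|.
|B(U(4,12))| = C(12,4) = 495.
|B(U(3,4))| = C(4,3) = 4.
Total bases = 495 * 4 = 1980.

1980


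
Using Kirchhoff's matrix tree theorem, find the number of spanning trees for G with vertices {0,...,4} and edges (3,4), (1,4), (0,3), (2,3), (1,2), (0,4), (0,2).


By Kirchhoff's matrix tree theorem, the number of spanning trees equals
the determinant of any cofactor of the Laplacian matrix L.
G has 5 vertices and 7 edges.
Computing the (4 x 4) cofactor determinant gives 24.

24


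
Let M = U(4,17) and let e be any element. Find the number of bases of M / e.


Contracting e from U(4,17) gives U(3,16).
Bases of U(3,16) = C(16,3) = (16 * 15 * 14) / (1 * 2 * 3) = 560.

560


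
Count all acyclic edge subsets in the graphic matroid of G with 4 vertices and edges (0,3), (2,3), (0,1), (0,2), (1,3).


An independent set in a graphic matroid is an acyclic edge subset.
G has 4 vertices and 5 edges.
Enumerate all 2^5 = 32 subsets, checking for acyclicity.
Total independent sets = 24.

24


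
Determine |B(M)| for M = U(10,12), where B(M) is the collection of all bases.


Bases of U(10,12) are all 10-element subsets of the 12-element ground set.
Number of bases = C(12,10).
(12 choose 10) = 66.

66


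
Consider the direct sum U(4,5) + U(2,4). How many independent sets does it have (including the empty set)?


For a direct sum, |I(M1+M2)| = |I(M1)| * |I(M2)|.
|I(U(4,5))| = sum C(5,k) for k=0..4 = 31.
|I(U(2,4))| = sum C(4,k) for k=0..2 = 11.
Total = 31 * 11 = 341.

341


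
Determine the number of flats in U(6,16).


Flats of U(6,16): every subset of size < 6 is a flat, plus E itself.
Count = C(16,0) + C(16,1) + C(16,2) + C(16,3) + C(16,4) + C(16,5) + 1
     = 1 + 16 + 120 + 560 + 1820 + 4368 + 1
     = 6886.

6886


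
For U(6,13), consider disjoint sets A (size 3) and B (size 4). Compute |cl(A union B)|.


|A union B| = 3 + 4 = 7 (disjoint).
In U(6,13), cl(S) = S if |S| < 6, else cl(S) = E.
Since 7 >= 6, cl(A union B) = E.
|cl(A union B)| = 13.

13


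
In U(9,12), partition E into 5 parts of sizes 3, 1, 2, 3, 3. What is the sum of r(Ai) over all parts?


r(Ai) = min(|Ai|, 9) for each part.
Sum = min(3,9) + min(1,9) + min(2,9) + min(3,9) + min(3,9)
    = 3 + 1 + 2 + 3 + 3
    = 12.

12


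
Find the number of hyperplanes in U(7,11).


Hyperplanes of U(7,11) are flats of rank 6.
In a uniform matroid, these are exactly the (6)-element subsets.
Count = (11 choose 6) = 462.

462


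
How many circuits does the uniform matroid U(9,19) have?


In U(9,19), circuits are the (10)-element subsets.
Any set of 10 elements is dependent, and removing any one element gives
an independent set of size 9, so it is a minimal dependent set.
Number of circuits = (19 choose 10) = 92378.

92378


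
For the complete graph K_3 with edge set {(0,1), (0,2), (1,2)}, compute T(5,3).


T(K_3; x,y) = x^2 + x + y.
T(5,3) = 25 + 5 + 3 = 33.

33


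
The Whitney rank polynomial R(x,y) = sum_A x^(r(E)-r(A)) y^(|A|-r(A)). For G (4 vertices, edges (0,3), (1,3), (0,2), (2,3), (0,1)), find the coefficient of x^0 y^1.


R(x,y) = sum over A in 2^E of x^(r(E)-r(A)) * y^(|A|-r(A)).
G has 4 vertices, 5 edges. r(E) = 3.
Enumerate all 2^5 = 32 subsets.
Count subsets with r(E)-r(A)=0 and |A|-r(A)=1: 5.

5


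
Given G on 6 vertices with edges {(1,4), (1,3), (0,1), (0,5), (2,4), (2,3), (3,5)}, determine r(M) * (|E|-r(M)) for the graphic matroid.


r(M) = |V| - c = 6 - 1 = 5.
nullity = |E| - r(M) = 7 - 5 = 2.
Product = 5 * 2 = 10.

10


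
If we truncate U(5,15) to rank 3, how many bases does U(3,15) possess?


Truncating U(5,15) to rank 3 gives U(3,15).
Bases of U(3,15) are all 3-element subsets of 15 elements.
Number of bases = C(15,3) = (15 * 14 * 13) / (1 * 2 * 3) = 455.

455


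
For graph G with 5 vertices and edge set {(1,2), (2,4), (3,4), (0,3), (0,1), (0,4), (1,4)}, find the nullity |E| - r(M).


Cycle rank (nullity) = |E| - r(M) = |E| - (|V| - c).
|E| = 7, |V| = 5, c = 1.
Nullity = 7 - (5 - 1) = 7 - 4 = 3.

3


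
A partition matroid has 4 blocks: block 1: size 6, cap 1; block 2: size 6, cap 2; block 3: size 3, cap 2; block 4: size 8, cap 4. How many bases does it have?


A basis picks exactly ci elements from block i.
Number of bases = product of C(|Si|, ci).
= C(6,1) * C(6,2) * C(3,2) * C(8,4)
= 6 * 15 * 3 * 70
= 18900.

18900


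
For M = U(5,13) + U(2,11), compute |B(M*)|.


(M1+M2)* = M1* + M2*.
M1* = U(8,13), bases: C(13,8) = 1287.
M2* = U(9,11), bases: C(11,9) = 55.
|B(M*)| = 1287 * 55 = 70785.

70785


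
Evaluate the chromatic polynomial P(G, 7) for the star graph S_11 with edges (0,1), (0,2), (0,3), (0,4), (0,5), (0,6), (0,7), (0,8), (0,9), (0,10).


P(tree, k) = k * (k-1)^(10) for any tree on 11 vertices.
P(7) = 7 * 6^10 = 7 * 60466176 = 423263232.

423263232


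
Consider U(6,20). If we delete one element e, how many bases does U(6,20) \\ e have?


Deleting e from U(6,20) gives U(6,19) since n > r.
Bases of U(6,19) = C(19,6) = 27132.

27132


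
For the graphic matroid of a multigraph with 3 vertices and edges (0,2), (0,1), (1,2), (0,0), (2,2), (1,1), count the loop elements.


In a graphic matroid, a loop is a self-loop edge (u,u) with rank 0.
Examining all 6 edges for self-loops...
Self-loops found: (0,0), (2,2), (1,1)
Number of loops = 3.

3


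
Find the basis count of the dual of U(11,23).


The dual of U(r,n) is U(n-r, n) = U(12,23).
Bases of U(12,23) are all (12)-element subsets.
|B(M*)| = C(23,12) = 23! / (12! * 11!) = 1352078.

1352078


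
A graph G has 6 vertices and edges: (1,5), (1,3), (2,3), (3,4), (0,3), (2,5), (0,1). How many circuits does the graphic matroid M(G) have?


A circuit in a graphic matroid = edge set of a simple cycle.
G has 6 vertices and 7 edges.
Enumerating all minimal edge subsets forming cycles...
Total circuits found: 3.

3


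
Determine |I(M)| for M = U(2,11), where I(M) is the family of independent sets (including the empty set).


Independent sets of U(2,11) are all subsets of size <= 2.
Count = C(11,0) + C(11,1) + C(11,2)
     = 1 + 11 + 55
     = 67.

67


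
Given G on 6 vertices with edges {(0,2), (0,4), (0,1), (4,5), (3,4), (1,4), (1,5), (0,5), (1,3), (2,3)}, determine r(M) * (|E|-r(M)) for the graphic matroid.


r(M) = |V| - c = 6 - 1 = 5.
nullity = |E| - r(M) = 10 - 5 = 5.
Product = 5 * 5 = 25.

25


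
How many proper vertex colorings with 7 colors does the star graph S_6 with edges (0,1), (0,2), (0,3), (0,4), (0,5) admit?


P(tree, k) = k * (k-1)^(5) for any tree on 6 vertices.
P(7) = 7 * 6^5 = 7 * 7776 = 54432.

54432


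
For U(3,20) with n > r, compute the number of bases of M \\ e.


Deleting e from U(3,20) gives U(3,19) since n > r.
Bases of U(3,19) = (19 choose 3) = 969.

969


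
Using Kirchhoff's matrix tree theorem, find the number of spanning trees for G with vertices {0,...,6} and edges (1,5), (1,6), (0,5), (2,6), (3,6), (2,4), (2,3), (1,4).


By Kirchhoff's matrix tree theorem, the number of spanning trees equals
the determinant of any cofactor of the Laplacian matrix L.
G has 7 vertices and 8 edges.
Computing the (6 x 6) cofactor determinant gives 11.

11


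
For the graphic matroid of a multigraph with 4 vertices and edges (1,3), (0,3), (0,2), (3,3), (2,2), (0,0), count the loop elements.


In a graphic matroid, a loop is a self-loop edge (u,u) with rank 0.
Examining all 6 edges for self-loops...
Self-loops found: (3,3), (2,2), (0,0)
Number of loops = 3.

3


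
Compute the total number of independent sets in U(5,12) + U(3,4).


For a direct sum, |I(M1+M2)| = |I(M1)| * |I(M2)|.
|I(U(5,12))| = sum C(12,k) for k=0..5 = 1586.
|I(U(3,4))| = sum C(4,k) for k=0..3 = 15.
Total = 1586 * 15 = 23790.

23790


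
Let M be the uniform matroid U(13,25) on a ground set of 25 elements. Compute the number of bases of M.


Bases of U(13,25) are all 13-element subsets of the 25-element ground set.
Number of bases = C(25,13).
C(25,13) = 25! / (13! * 12!) = 5200300.

5200300


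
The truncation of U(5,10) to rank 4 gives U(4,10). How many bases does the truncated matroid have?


Truncating U(5,10) to rank 4 gives U(4,10).
Bases of U(4,10) are all 4-element subsets of 10 elements.
Number of bases = (10 choose 4) = 210.

210


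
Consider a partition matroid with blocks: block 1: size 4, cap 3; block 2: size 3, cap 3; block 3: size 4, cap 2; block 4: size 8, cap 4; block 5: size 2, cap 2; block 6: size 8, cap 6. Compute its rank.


Rank of a partition matroid = sum of min(|Si|, ci) for each block.
= min(4,3) + min(3,3) + min(4,2) + min(8,4) + min(2,2) + min(8,6)
= 3 + 3 + 2 + 4 + 2 + 6
= 20.

20


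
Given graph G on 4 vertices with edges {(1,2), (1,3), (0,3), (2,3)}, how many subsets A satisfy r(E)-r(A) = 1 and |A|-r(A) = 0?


R(x,y) = sum over A in 2^E of x^(r(E)-r(A)) * y^(|A|-r(A)).
G has 4 vertices, 4 edges. r(E) = 3.
Enumerate all 2^4 = 16 subsets.
Count subsets with r(E)-r(A)=1 and |A|-r(A)=0: 6.

6


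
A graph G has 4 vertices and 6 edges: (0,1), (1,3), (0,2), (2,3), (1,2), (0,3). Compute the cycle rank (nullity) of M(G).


Cycle rank (nullity) = |E| - r(M) = |E| - (|V| - c).
|E| = 6, |V| = 4, c = 1.
Nullity = 6 - (4 - 1) = 6 - 3 = 3.

3


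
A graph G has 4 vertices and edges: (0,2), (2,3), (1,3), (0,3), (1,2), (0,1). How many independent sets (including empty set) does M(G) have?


An independent set in a graphic matroid is an acyclic edge subset.
G has 4 vertices and 6 edges.
Enumerate all 2^6 = 64 subsets, checking for acyclicity.
Total independent sets = 38.

38


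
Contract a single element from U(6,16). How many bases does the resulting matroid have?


Contracting e from U(6,16) gives U(5,15).
Bases of U(5,15) = (15 choose 5) = 3003.

3003


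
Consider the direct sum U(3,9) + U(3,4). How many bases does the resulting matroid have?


Bases of a direct sum M1 + M2: |B| = |B(M1)| * |B(M2)|.
|B(U(3,9))| = C(9,3) = 84.
|B(U(3,4))| = C(4,3) = 4.
Total bases = 84 * 4 = 336.

336


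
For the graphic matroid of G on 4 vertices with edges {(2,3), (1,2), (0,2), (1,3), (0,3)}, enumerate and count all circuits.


A circuit in a graphic matroid = edge set of a simple cycle.
G has 4 vertices and 5 edges.
Enumerating all minimal edge subsets forming cycles...
Total circuits found: 3.

3


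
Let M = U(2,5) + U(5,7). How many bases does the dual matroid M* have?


(M1+M2)* = M1* + M2*.
M1* = U(3,5), bases: C(5,3) = 10.
M2* = U(2,7), bases: C(7,2) = 21.
|B(M*)| = 10 * 21 = 210.

210


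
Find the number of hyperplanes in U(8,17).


Hyperplanes of U(8,17) are flats of rank 7.
In a uniform matroid, these are exactly the (7)-element subsets.
Count = C(17,7) = 19448.

19448


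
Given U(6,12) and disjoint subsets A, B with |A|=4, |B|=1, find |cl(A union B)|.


|A union B| = 4 + 1 = 5 (disjoint).
In U(6,12), cl(S) = S if |S| < 6, else cl(S) = E.
Since 5 < 6, cl(A union B) = A union B.
|cl(A union B)| = 5.

5


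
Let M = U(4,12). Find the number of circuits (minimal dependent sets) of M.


In U(4,12), circuits are the (5)-element subsets.
Any set of 5 elements is dependent, and removing any one element gives
an independent set of size 4, so it is a minimal dependent set.
Number of circuits = C(12,5) = 792.

792


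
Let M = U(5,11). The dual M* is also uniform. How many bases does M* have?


The dual of U(r,n) is U(n-r, n) = U(6,11).
Bases of U(6,11) are all (6)-element subsets.
|B(M*)| = (11 choose 6) = 462.

462


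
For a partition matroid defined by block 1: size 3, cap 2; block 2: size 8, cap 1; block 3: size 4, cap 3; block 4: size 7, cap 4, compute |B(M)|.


A basis picks exactly ci elements from block i.
Number of bases = product of C(|Si|, ci).
= C(3,2) * C(8,1) * C(4,3) * C(7,4)
= 3 * 8 * 4 * 35
= 3360.

3360


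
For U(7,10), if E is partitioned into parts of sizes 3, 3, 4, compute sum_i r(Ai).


r(Ai) = min(|Ai|, 7) for each part.
Sum = min(3,7) + min(3,7) + min(4,7)
    = 3 + 3 + 4
    = 10.

10


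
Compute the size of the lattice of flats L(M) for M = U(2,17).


Flats of U(2,17): every subset of size < 2 is a flat, plus E itself.
Count = (17 choose 0) + (17 choose 1) + 1
     = 1 + 17 + 1
     = 19.

19


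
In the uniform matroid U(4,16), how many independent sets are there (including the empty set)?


Independent sets of U(4,16) are all subsets of size <= 4.
Count = C(16,0) + C(16,1) + C(16,2) + C(16,3) + C(16,4)
     = 1 + 16 + 120 + 560 + 1820
     = 2517.

2517


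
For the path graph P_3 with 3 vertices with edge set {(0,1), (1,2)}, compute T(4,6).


A path on 3 vertices is a tree with 2 edges.
T(x,y) = x^(2) for any tree.
T(4,6) = 4^2 = 16.

16


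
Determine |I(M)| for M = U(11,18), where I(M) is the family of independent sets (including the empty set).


Independent sets of U(11,18) are all subsets of size <= 11.
Count = C(18,0) + C(18,1) + C(18,2) + C(18,3) + C(18,4) + C(18,5) + C(18,6) + C(18,7) + C(18,8) + C(18,9) + C(18,10) + C(18,11)
     = 1 + 18 + 153 + 816 + 3060 + 8568 + 18564 + 31824 + 43758 + 48620 + 43758 + 31824
     = 230964.

230964


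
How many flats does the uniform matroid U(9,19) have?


Flats of U(9,19): every subset of size < 9 is a flat, plus E itself.
Count = C(19,0) + C(19,1) + C(19,2) + C(19,3) + C(19,4) + C(19,5) + C(19,6) + C(19,7) + C(19,8) + 1
     = 1 + 19 + 171 + 969 + 3876 + 11628 + 27132 + 50388 + 75582 + 1
     = 169767.

169767


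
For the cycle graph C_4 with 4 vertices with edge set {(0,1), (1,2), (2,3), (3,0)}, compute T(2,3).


T(C_4; x,y) = x + x^2 + ... + x^(3) + y.
T(2,3) = 2^1 + 2^2 + 2^3 + 3
= 2 + 4 + 8 + 3
= 17.

17


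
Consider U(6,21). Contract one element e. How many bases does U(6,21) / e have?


Contracting e from U(6,21) gives U(5,20).
Bases of U(5,20) = (20 choose 5) = 15504.

15504


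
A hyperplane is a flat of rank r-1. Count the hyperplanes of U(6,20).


Hyperplanes of U(6,20) are flats of rank 5.
In a uniform matroid, these are exactly the (5)-element subsets.
Count = (20 choose 5) = 15504.

15504


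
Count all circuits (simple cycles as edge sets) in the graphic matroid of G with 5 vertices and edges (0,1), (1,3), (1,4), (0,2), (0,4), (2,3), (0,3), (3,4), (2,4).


A circuit in a graphic matroid = edge set of a simple cycle.
G has 5 vertices and 9 edges.
Enumerating all minimal edge subsets forming cycles...
Total circuits found: 22.

22


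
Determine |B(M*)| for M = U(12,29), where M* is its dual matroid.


The dual of U(r,n) is U(n-r, n) = U(17,29).
Bases of U(17,29) are all (17)-element subsets.
|B(M*)| = (29 choose 17) = 51895935.

51895935


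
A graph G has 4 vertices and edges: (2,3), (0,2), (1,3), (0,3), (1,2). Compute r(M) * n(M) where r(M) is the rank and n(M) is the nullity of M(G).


r(M) = |V| - c = 4 - 1 = 3.
nullity = |E| - r(M) = 5 - 3 = 2.
Product = 3 * 2 = 6.

6


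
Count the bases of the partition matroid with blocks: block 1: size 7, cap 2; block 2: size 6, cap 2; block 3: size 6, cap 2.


A basis picks exactly ci elements from block i.
Number of bases = product of C(|Si|, ci).
= C(7,2) * C(6,2) * C(6,2)
= 21 * 15 * 15
= 4725.

4725


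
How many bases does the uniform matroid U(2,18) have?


Bases of U(2,18) are all 2-element subsets of the 18-element ground set.
Number of bases = C(18,2).
C(18,2) = 18! / (2! * 16!) = 153.

153


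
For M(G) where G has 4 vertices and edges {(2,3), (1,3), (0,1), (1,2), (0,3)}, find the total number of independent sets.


An independent set in a graphic matroid is an acyclic edge subset.
G has 4 vertices and 5 edges.
Enumerate all 2^5 = 32 subsets, checking for acyclicity.
Total independent sets = 24.

24


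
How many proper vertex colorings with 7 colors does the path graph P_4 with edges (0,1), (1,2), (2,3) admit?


P(P_4, k) = k * (k-1)^(3).
P(7) = 7 * 6^3 = 7 * 216 = 1512.

1512


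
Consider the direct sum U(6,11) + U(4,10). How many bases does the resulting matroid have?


Bases of a direct sum M1 + M2: |B| = |B(M1)| * |B(M2)|.
|B(U(6,11))| = C(11,6) = 462.
|B(U(4,10))| = C(10,4) = 210.
Total bases = 462 * 210 = 97020.

97020


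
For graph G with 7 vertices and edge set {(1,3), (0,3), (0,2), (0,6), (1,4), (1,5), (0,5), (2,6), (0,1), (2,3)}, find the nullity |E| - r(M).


Cycle rank (nullity) = |E| - r(M) = |E| - (|V| - c).
|E| = 10, |V| = 7, c = 1.
Nullity = 10 - (7 - 1) = 10 - 6 = 4.

4


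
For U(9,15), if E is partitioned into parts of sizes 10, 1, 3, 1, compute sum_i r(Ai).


r(Ai) = min(|Ai|, 9) for each part.
Sum = min(10,9) + min(1,9) + min(3,9) + min(1,9)
    = 9 + 1 + 3 + 1
    = 14.

14


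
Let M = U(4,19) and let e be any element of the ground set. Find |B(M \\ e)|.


Deleting e from U(4,19) gives U(4,18) since n > r.
Bases of U(4,18) = (18 choose 4) = 3060.

3060


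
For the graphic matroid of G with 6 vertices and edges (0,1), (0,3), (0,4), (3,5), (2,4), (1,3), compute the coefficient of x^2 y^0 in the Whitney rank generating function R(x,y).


R(x,y) = sum over A in 2^E of x^(r(E)-r(A)) * y^(|A|-r(A)).
G has 6 vertices, 6 edges. r(E) = 5.
Enumerate all 2^6 = 64 subsets.
Count subsets with r(E)-r(A)=2 and |A|-r(A)=0: 19.

19


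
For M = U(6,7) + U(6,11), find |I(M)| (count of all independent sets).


For a direct sum, |I(M1+M2)| = |I(M1)| * |I(M2)|.
|I(U(6,7))| = sum C(7,k) for k=0..6 = 127.
|I(U(6,11))| = sum C(11,k) for k=0..6 = 1486.
Total = 127 * 1486 = 188722.

188722


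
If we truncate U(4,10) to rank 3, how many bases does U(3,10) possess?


Truncating U(4,10) to rank 3 gives U(3,10).
Bases of U(3,10) are all 3-element subsets of 10 elements.
Number of bases = C(10,3) = (10 * 9 * 8) / (1 * 2 * 3) = 120.

120


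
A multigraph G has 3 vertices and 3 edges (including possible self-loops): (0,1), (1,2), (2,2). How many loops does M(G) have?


In a graphic matroid, a loop is a self-loop edge (u,u) with rank 0.
Examining all 3 edges for self-loops...
Self-loops found: (2,2)
Number of loops = 1.

1
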